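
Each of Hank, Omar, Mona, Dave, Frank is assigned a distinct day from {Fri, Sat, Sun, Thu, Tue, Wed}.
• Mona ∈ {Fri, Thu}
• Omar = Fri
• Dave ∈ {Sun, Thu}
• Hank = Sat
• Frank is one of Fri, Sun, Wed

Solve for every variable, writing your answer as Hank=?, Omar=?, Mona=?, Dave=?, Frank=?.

Hank has just one choice, so Hank = Sat.
Omar's domain is down to {Fri}, so Omar = Fri. Remove Fri from Mona, Frank.
Mona must be Thu (only option left). Remove Thu from Dave.
Dave's domain is down to {Sun}, so Dave = Sun. Strike Sun from Frank.
Frank must be Wed (only option left).

Hank=Sat, Omar=Fri, Mona=Thu, Dave=Sun, Frank=Wed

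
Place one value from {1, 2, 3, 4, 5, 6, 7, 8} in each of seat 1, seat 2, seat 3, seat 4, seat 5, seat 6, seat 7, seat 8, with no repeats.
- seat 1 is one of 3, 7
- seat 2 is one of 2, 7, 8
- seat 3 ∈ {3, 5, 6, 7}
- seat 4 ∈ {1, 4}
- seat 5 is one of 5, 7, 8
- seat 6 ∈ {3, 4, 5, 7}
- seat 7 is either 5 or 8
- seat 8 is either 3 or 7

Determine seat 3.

6

The 8 variables together cover exactly {1, 2, 3, 4, 5, 6, 7, 8} — 8 values for 8 variables — and 1 appears only in seat 4's list, so seat 4 = 1.
The 7 still-open variables together cover exactly {2, 3, 4, 5, 6, 7, 8} — 7 values for 7 variables — and 2 appears only in seat 2's list, so seat 2 = 2.
The 6 still-open variables draw from only 6 values {3, 4, 5, 6, 7, 8}, so each is used; only seat 6 can be 4, hence seat 6 = 4.
The 5 still-open variables together cover exactly {3, 5, 6, 7, 8} — 5 values for 5 variables — and 6 appears only in seat 3's list, so seat 3 = 6.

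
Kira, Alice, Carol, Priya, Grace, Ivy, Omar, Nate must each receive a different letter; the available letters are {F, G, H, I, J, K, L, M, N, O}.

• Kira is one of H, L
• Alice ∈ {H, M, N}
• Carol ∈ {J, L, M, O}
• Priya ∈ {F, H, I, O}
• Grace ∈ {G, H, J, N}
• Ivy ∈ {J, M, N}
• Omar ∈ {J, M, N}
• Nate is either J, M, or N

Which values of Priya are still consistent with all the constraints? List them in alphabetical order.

F, I

Ivy, Omar, Nate share exactly the 3 values {J, M, N}; by pigeonhole those values go to them, so strike J, M, N from Alice, Carol, Grace.
Alice's domain is down to {H}, so Alice = H. Strike H from Kira, Priya, Grace.
Grace must be G (only option left).
Kira has just one choice, so Kira = L. Strike L from Carol.
Carol must be O (only option left). So Priya can't be O.
No further eliminations apply; Priya can still be any of F, I.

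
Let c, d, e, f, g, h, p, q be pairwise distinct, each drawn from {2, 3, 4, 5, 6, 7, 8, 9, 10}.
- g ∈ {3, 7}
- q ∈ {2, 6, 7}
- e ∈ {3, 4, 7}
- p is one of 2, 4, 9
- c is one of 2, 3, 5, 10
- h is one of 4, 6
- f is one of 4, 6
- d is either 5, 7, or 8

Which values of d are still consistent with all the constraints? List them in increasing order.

The 2 variables f and h are confined to {4, 6}, which locks those values in; drop them from e, p, q.
e and g between them cover only {3, 7} — a naked pair. Remove those values from c, d, q.
That leaves q = 2. Remove 2 from c, p.
That leaves p = 9.
No further eliminations apply; d can still be any of 5, 8.

5, 8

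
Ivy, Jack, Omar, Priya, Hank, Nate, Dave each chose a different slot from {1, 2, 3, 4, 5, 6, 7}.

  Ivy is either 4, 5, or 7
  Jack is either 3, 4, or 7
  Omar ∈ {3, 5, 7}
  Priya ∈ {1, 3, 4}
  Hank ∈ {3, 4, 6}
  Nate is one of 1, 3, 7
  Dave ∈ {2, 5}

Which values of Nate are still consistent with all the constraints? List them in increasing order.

1, 3, 7

Among the 7 variables, 2 fits only Dave (and all 7 values in {1, 2, 3, 4, 5, 6, 7} must be used), so Dave = 2.
The 6 still-open variables draw from only 6 values {1, 3, 4, 5, 6, 7}, so each is used; only Hank can be 6, hence Hank = 6.
No further eliminations apply; Nate can still be any of 1, 3, 7.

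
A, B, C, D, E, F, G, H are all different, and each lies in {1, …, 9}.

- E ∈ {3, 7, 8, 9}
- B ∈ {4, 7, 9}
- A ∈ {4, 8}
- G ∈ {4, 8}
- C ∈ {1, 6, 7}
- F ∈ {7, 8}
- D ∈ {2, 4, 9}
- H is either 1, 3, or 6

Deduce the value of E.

Among the 8 variables, 2 fits only D (and all 8 values in {1, 2, 3, 4, 6, 7, 8, 9} must be used), so D = 2.
A and G between them cover only {4, 8} — a naked pair. Remove those values from B, E, F.
F has just one choice, so F = 7. Eliminate 7 elsewhere: B, C, E.
B's domain is down to {9}, so B = 9. Remove 9 from E.
So E = 3.

3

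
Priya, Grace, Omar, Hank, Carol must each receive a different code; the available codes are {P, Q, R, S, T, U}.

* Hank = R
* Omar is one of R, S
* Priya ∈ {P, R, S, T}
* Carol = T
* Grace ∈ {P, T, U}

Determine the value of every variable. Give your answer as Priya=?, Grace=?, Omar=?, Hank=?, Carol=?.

Priya=P, Grace=U, Omar=S, Hank=R, Carol=T

Hank has just one choice, so Hank = R. Remove R from Priya, Omar.
Carol must be T (only option left). Eliminate T elsewhere: Priya, Grace.
Omar's domain is down to {S}, so Omar = S. Strike S from Priya.
Priya must be P (only option left). Eliminate P elsewhere: Grace.
Grace has just one choice, so Grace = U.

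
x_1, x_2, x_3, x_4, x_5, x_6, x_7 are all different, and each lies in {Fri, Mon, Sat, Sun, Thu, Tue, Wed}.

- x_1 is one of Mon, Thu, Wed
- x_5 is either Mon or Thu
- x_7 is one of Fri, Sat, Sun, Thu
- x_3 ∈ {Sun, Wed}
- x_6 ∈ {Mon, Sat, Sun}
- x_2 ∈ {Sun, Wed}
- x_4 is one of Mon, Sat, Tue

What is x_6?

Sat

Among the 7 variables, Fri fits only x_7 (and all 7 values in {Fri, Mon, Sat, Sun, Thu, Tue, Wed} must be used), so x_7 = Fri.
The 6 still-open variables together cover exactly {Mon, Sat, Sun, Thu, Tue, Wed} — 6 values for 6 variables — and Tue appears only in x_4's list, so x_4 = Tue.
The 5 still-open variables draw from only 5 values {Mon, Sat, Sun, Thu, Wed}, so each is used; only x_6 can be Sat, hence x_6 = Sat.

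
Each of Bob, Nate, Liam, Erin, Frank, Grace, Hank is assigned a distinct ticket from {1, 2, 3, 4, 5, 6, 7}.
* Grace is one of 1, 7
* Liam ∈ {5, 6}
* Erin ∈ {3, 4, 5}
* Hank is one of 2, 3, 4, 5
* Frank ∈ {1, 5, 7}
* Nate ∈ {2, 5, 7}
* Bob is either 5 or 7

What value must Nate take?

2

The 7 variables draw from only 7 values {1, 2, 3, 4, 5, 6, 7}, so each is used; only Liam can be 6, hence Liam = 6.
Bob, Frank, Grace share exactly the 3 values {1, 5, 7}; by pigeonhole those values go to them, so strike 1, 5, 7 from Nate, Erin, Hank.
So Nate = 2.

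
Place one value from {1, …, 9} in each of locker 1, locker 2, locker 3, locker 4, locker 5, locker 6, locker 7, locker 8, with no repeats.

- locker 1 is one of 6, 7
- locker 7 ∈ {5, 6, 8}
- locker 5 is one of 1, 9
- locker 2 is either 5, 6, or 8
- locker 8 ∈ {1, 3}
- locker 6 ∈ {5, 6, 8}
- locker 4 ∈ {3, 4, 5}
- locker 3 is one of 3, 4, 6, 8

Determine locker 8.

The 8 variables draw from only 8 values {1, 3, 4, 5, 6, 7, 8, 9}, so each is used; only locker 1 can be 7, hence locker 1 = 7.
The 7 still-open variables together cover exactly {1, 3, 4, 5, 6, 8, 9} — 7 values for 7 variables — and 9 appears only in locker 5's list, so locker 5 = 9.
The 6 still-open variables draw from only 6 values {1, 3, 4, 5, 6, 8}, so each is used; only locker 8 can be 1, hence locker 8 = 1.

1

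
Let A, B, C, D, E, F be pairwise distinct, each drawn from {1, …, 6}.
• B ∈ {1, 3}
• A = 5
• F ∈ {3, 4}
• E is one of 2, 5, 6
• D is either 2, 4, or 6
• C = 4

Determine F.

A must be 5 (only option left). So E can't be 5.
C must be 4 (only option left). So D, F can't be 4.
So F = 3.

3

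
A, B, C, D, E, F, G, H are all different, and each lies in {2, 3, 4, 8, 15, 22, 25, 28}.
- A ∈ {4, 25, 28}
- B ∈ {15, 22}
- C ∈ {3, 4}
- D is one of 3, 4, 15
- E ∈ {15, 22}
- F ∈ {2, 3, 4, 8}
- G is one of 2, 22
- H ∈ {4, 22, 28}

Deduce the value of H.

The 8 variables together cover exactly {2, 3, 4, 8, 15, 22, 25, 28} — 8 values for 8 variables — and 8 appears only in F's list, so F = 8.
Among the 7 still-open variables, 2 fits only G (and all 7 values in {2, 3, 4, 15, 22, 25, 28} must be used), so G = 2.
Among the 6 still-open variables, 25 fits only A (and all 6 values in {3, 4, 15, 22, 25, 28} must be used), so A = 25.
Among the 5 still-open variables, 28 fits only H (and all 5 values in {3, 4, 15, 22, 28} must be used), so H = 28.

28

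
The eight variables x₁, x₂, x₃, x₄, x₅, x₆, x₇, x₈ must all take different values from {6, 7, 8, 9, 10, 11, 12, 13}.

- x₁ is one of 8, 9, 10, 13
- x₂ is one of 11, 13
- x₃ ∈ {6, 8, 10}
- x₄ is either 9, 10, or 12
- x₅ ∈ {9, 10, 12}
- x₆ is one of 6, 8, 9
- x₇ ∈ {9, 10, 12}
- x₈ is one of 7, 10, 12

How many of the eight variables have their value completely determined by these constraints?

3

The 8 variables draw from only 8 values {6, 7, 8, 9, 10, 11, 12, 13}, so each is used; only x₈ can be 7, hence x₈ = 7.
The 7 still-open variables draw from only 7 values {6, 8, 9, 10, 11, 12, 13}, so each is used; only x₂ can be 11, hence x₂ = 11.
The 6 still-open variables draw from only 6 values {6, 8, 9, 10, 12, 13}, so each is used; only x₁ can be 13, hence x₁ = 13.
The 3 variables x₄, x₅, x₇ are confined to {9, 10, 12}, which locks those values in; drop them from x₃, x₆.
Determined: x₁=13, x₂=11, x₈=7. The other variables each still have more than one consistent value. That makes 3.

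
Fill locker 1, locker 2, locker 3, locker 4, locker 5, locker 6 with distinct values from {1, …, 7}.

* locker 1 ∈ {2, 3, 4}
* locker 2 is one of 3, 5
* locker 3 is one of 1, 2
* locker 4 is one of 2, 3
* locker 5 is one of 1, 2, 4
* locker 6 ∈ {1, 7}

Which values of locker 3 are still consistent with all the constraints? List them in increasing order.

1, 2

The 6 variables together cover exactly {1, 2, 3, 4, 5, 7} — 6 values for 6 variables — and 5 appears only in locker 2's list, so locker 2 = 5.
The 5 still-open variables draw from only 5 values {1, 2, 3, 4, 7}, so each is used; only locker 6 can be 7, hence locker 6 = 7.
No further eliminations apply; locker 3 can still be any of 1, 2.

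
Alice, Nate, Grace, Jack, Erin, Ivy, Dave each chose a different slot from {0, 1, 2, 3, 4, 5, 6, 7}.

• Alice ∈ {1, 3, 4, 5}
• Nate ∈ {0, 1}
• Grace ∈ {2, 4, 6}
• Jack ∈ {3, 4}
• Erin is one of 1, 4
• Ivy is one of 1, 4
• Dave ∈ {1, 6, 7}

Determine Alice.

Erin and Ivy between them cover only {1, 4} — a naked pair. Remove those values from Alice, Nate, Grace, Jack, Dave.
Nate has just one choice, so Nate = 0.
Jack's domain is down to {3}, so Jack = 3. Strike 3 from Alice.
So Alice = 5.

5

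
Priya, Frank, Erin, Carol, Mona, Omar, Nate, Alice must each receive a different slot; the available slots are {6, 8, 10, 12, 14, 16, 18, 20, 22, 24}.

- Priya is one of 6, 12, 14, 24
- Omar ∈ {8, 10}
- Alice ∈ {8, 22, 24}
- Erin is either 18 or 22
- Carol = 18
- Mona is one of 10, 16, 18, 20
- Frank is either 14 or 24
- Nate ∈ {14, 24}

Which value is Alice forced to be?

8

Carol must be 18 (only option left). Remove 18 from Erin, Mona.
Erin has just one choice, so Erin = 22. Remove 22 from Alice.
Frank and Nate share exactly the 2 values {14, 24}; by pigeonhole those values go to them, so strike 14, 24 from Priya, Alice.
So Alice = 8.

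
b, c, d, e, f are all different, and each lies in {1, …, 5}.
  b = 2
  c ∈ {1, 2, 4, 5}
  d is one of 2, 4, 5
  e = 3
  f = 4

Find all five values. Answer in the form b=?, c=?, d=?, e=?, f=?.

b has just one choice, so b = 2. Remove 2 from c, d.
e has just one choice, so e = 3.
f's domain is down to {4}, so f = 4. Strike 4 from c, d.
d must be 5 (only option left). So c can't be 5.
c must be 1 (only option left).

b=2, c=1, d=5, e=3, f=4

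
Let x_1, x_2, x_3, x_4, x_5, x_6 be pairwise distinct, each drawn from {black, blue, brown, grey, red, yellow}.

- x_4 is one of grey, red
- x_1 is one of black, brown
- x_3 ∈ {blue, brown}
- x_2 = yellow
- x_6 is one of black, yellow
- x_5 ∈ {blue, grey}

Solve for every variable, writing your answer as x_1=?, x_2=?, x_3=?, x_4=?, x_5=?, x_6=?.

x_2's domain is down to {yellow}, so x_2 = yellow. Eliminate yellow elsewhere: x_6.
That leaves x_6 = black. Strike black from x_1.
x_1 has just one choice, so x_1 = brown. Remove brown from x_3.
x_3 must be blue (only option left). Strike blue from x_5.
x_5 must be grey (only option left). So x_4 can't be grey.
x_4 has just one choice, so x_4 = red.

x_1=brown, x_2=yellow, x_3=blue, x_4=red, x_5=grey, x_6=black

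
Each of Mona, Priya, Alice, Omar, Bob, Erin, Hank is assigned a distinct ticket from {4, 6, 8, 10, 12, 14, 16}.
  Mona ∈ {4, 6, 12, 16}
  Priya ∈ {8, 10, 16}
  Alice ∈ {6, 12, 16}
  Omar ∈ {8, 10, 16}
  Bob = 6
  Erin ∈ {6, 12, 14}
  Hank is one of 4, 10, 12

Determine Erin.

Bob has just one choice, so Bob = 6. Eliminate 6 elsewhere: Mona, Alice, Erin.
The 6 still-open variables together cover exactly {4, 8, 10, 12, 14, 16} — 6 values for 6 variables — and 14 appears only in Erin's list, so Erin = 14.

14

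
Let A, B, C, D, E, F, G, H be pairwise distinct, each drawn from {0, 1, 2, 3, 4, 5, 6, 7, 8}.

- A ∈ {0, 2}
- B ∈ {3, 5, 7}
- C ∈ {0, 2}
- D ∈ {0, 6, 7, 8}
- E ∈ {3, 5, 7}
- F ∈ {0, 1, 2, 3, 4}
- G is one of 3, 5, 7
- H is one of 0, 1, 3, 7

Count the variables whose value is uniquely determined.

A and C share exactly the 2 values {0, 2}; by pigeonhole those values go to them, so strike 0, 2 from D, F, H.
B, E, G share exactly the 3 values {3, 5, 7}; by pigeonhole those values go to them, so strike 3, 5, 7 from D, F, H.
H has just one choice, so H = 1. Eliminate 1 elsewhere: F.
F has just one choice, so F = 4.
Determined: F=4, H=1. The other variables each still have more than one consistent value. That makes 2.

2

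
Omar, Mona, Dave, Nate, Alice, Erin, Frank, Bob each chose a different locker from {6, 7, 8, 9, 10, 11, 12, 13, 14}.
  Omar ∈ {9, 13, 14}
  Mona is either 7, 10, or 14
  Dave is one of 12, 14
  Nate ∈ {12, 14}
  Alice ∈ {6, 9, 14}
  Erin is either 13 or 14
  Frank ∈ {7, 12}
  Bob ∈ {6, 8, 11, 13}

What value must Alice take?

6

The 2 variables Dave and Nate are confined to {12, 14}, which locks those values in; drop them from Omar, Mona, Alice, Erin, Frank.
That leaves Erin = 13. Strike 13 from Omar, Bob.
Frank has just one choice, so Frank = 7. So Mona can't be 7.
Omar has just one choice, so Omar = 9. Strike 9 from Alice.
So Alice = 6.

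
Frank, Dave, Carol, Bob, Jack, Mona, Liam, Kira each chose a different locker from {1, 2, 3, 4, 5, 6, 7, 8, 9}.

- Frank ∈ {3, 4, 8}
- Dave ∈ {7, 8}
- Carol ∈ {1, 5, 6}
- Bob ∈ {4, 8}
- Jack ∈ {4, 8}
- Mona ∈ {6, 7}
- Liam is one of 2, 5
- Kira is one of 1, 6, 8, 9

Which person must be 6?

Mona

The 2 variables Bob and Jack are confined to {4, 8}, which locks those values in; drop them from Frank, Dave, Kira.
Frank has just one choice, so Frank = 3.
That leaves Dave = 7. Eliminate 7 elsewhere: Mona.
So 6 goes to Mona.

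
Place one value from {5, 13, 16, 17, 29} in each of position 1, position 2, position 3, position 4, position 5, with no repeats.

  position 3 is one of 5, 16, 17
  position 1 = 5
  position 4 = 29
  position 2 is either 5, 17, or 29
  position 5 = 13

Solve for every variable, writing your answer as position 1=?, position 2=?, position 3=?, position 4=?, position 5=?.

position 1's domain is down to {5}, so position 1 = 5. Eliminate 5 elsewhere: position 2, position 3.
position 4 must be 29 (only option left). Strike 29 from position 2.
position 5 must be 13 (only option left).
position 2 has just one choice, so position 2 = 17. So position 3 can't be 17.
position 3 has just one choice, so position 3 = 16.

position 1=5, position 2=17, position 3=16, position 4=29, position 5=13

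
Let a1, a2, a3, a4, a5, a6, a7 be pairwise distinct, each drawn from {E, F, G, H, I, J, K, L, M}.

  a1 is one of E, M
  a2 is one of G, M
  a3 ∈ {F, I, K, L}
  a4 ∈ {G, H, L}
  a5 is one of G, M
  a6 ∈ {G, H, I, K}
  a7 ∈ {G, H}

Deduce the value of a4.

L

a2 and a5 between them cover only {G, M} — a naked pair. Remove those values from a1, a4, a6, a7.
a1 has just one choice, so a1 = E.
a7's domain is down to {H}, so a7 = H. Eliminate H elsewhere: a4, a6.
So a4 = L.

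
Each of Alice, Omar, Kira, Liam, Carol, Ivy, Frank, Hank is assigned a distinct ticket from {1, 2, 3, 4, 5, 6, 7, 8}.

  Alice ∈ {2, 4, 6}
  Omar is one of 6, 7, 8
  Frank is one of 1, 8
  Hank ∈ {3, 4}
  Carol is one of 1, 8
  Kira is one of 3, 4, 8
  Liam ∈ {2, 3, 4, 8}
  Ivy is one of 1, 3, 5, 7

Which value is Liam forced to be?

The 8 variables draw from only 8 values {1, 2, 3, 4, 5, 6, 7, 8}, so each is used; only Ivy can be 5, hence Ivy = 5.
The 7 still-open variables together cover exactly {1, 2, 3, 4, 6, 7, 8} — 7 values for 7 variables — and 7 appears only in Omar's list, so Omar = 7.
The 6 still-open variables draw from only 6 values {1, 2, 3, 4, 6, 8}, so each is used; only Alice can be 6, hence Alice = 6.
Among the 5 still-open variables, 2 fits only Liam (and all 5 values in {1, 2, 3, 4, 8} must be used), so Liam = 2.

2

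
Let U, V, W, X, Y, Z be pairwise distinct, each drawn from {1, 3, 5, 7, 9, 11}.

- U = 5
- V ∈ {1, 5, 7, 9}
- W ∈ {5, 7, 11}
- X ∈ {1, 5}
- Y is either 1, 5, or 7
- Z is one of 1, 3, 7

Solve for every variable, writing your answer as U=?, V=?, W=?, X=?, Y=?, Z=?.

U must be 5 (only option left). Strike 5 from V, W, X, Y.
X must be 1 (only option left). Remove 1 from V, Y, Z.
That leaves Y = 7. Remove 7 from V, W, Z.
Z's domain is down to {3}, so Z = 3.
V has just one choice, so V = 9.
W has just one choice, so W = 11.

U=5, V=9, W=11, X=1, Y=7, Z=3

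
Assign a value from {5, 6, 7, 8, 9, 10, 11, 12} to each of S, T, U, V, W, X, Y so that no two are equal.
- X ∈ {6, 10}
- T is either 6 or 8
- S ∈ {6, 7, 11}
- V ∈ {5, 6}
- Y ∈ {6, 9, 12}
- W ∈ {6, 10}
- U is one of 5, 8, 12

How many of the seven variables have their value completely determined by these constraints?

The 2 variables W and X are confined to {6, 10}, which locks those values in; drop them from S, T, V, Y.
That leaves T = 8. Remove 8 from U.
V has just one choice, so V = 5. Eliminate 5 elsewhere: U.
U has just one choice, so U = 12. Strike 12 from Y.
Y has just one choice, so Y = 9.
Determined: T=8, U=12, V=5, Y=9. The other variables each still have more than one consistent value. That makes 4.

4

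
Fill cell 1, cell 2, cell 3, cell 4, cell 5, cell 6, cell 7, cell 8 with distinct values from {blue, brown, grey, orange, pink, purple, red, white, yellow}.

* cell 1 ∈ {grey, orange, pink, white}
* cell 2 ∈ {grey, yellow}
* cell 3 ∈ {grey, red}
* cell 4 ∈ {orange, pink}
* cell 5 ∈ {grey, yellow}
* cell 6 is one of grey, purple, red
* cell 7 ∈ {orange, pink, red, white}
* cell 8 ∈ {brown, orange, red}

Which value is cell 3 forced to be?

red

The 8 variables together cover exactly {brown, grey, orange, pink, purple, red, white, yellow} — 8 values for 8 variables — and brown appears only in cell 8's list, so cell 8 = brown.
The 7 still-open variables draw from only 7 values {grey, orange, pink, purple, red, white, yellow}, so each is used; only cell 6 can be purple, hence cell 6 = purple.
The 2 variables cell 2 and cell 5 are confined to {grey, yellow}, which locks those values in; drop them from cell 1, cell 3.
So cell 3 = red.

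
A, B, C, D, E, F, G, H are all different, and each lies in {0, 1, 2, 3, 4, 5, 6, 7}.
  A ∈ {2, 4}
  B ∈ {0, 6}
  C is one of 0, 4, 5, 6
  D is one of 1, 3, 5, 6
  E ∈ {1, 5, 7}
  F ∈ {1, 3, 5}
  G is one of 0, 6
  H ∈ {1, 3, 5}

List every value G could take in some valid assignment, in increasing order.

The 8 variables together cover exactly {0, 1, 2, 3, 4, 5, 6, 7} — 8 values for 8 variables — and 2 appears only in A's list, so A = 2.
The 7 still-open variables together cover exactly {0, 1, 3, 4, 5, 6, 7} — 7 values for 7 variables — and 4 appears only in C's list, so C = 4.
The 6 still-open variables together cover exactly {0, 1, 3, 5, 6, 7} — 6 values for 6 variables — and 7 appears only in E's list, so E = 7.
B and G share exactly the 2 values {0, 6}; by pigeonhole those values go to them, so strike 0, 6 from D.
No further eliminations apply; G can still be any of 0, 6.

0, 6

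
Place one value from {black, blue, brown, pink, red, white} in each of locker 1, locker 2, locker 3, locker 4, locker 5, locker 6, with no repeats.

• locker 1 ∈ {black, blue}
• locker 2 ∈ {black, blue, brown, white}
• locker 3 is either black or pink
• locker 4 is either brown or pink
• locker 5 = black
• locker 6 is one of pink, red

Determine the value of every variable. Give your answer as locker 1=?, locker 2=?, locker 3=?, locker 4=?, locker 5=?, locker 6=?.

locker 5 must be black (only option left). Remove black from locker 1, locker 2, locker 3.
locker 1 has just one choice, so locker 1 = blue. Remove blue from locker 2.
locker 3's domain is down to {pink}, so locker 3 = pink. Strike pink from locker 4, locker 6.
locker 4's domain is down to {brown}, so locker 4 = brown. Remove brown from locker 2.
That leaves locker 6 = red.
locker 2 must be white (only option left).

locker 1=blue, locker 2=white, locker 3=pink, locker 4=brown, locker 5=black, locker 6=red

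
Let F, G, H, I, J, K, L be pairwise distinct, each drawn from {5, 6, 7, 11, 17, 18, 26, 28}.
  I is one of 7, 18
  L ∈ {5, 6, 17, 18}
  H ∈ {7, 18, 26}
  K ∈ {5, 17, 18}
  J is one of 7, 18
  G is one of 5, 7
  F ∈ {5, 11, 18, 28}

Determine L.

I and J between them cover only {7, 18} — a naked pair. Remove those values from F, G, H, K, L.
G's domain is down to {5}, so G = 5. So F, K, L can't be 5.
That leaves H = 26.
K has just one choice, so K = 17. Strike 17 from L.
So L = 6.

6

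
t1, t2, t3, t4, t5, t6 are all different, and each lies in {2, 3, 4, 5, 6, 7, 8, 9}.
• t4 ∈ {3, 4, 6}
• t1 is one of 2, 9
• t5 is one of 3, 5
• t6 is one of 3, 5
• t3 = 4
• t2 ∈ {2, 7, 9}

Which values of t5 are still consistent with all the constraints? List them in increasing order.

t3's domain is down to {4}, so t3 = 4. So t4 can't be 4.
t5 and t6 between them cover only {3, 5} — a naked pair. Remove those values from t4.
t4's domain is down to {6}, so t4 = 6.
No further eliminations apply; t5 can still be any of 3, 5.

3, 5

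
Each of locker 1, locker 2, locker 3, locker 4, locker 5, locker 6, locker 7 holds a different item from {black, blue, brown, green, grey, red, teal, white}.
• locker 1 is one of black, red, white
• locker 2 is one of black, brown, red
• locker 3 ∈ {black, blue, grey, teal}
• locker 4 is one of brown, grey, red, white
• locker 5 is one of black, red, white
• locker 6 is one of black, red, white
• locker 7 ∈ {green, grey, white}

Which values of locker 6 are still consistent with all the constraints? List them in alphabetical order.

locker 1, locker 5, locker 6 between them cover only {black, red, white} — a naked triple. Remove those values from locker 2, locker 3, locker 4, locker 7.
locker 2 has just one choice, so locker 2 = brown. Strike brown from locker 4.
That leaves locker 4 = grey. So locker 3, locker 7 can't be grey.
That leaves locker 7 = green.
No further eliminations apply; locker 6 can still be any of black, red, white.

black, red, white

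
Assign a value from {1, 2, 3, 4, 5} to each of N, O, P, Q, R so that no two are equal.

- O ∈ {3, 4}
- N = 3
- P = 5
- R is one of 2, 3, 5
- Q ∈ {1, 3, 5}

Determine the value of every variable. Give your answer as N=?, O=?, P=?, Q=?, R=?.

N must be 3 (only option left). Eliminate 3 elsewhere: O, Q, R.
O's domain is down to {4}, so O = 4.
P has just one choice, so P = 5. Remove 5 from Q, R.
Q has just one choice, so Q = 1.
R's domain is down to {2}, so R = 2.

N=3, O=4, P=5, Q=1, R=2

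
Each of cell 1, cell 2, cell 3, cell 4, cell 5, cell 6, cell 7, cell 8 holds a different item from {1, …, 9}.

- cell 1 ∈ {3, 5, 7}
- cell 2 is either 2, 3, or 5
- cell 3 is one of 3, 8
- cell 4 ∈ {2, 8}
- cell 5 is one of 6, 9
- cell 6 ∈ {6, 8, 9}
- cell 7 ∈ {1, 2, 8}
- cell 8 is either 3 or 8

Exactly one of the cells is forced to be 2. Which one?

The 8 variables draw from only 8 values {1, 2, 3, 5, 6, 7, 8, 9}, so each is used; only cell 7 can be 1, hence cell 7 = 1.
Among the 7 still-open variables, 7 fits only cell 1 (and all 7 values in {2, 3, 5, 6, 7, 8, 9} must be used), so cell 1 = 7.
Among the 6 still-open variables, 5 fits only cell 2 (and all 6 values in {2, 3, 5, 6, 8, 9} must be used), so cell 2 = 5.
The 5 still-open variables together cover exactly {2, 3, 6, 8, 9} — 5 values for 5 variables — and 2 appears only in cell 4's list, so cell 4 = 2.

cell 4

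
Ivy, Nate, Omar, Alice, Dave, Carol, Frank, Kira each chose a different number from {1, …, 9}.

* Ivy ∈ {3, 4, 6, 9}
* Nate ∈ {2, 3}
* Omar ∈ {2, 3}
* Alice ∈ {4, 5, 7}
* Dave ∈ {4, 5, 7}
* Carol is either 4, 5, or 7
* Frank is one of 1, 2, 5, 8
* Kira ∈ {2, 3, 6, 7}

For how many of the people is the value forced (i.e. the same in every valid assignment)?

2

Nate and Omar between them cover only {2, 3} — a naked pair. Remove those values from Ivy, Frank, Kira.
Alice, Dave, Carol between them cover only {4, 5, 7} — a naked triple. Remove those values from Ivy, Frank, Kira.
That leaves Kira = 6. Strike 6 from Ivy.
That leaves Ivy = 9.
Determined: Ivy=9, Kira=6. The other people each still have more than one consistent value. That makes 2.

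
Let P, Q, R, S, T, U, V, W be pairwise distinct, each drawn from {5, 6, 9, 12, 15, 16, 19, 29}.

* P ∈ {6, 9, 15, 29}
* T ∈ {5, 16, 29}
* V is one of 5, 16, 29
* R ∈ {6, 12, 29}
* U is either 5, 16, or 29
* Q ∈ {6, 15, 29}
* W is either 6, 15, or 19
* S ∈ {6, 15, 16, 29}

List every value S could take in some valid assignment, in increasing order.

Among the 8 variables, 9 fits only P (and all 8 values in {5, 6, 9, 12, 15, 16, 19, 29} must be used), so P = 9.
The 7 still-open variables draw from only 7 values {5, 6, 12, 15, 16, 19, 29}, so each is used; only R can be 12, hence R = 12.
The 6 still-open variables together cover exactly {5, 6, 15, 16, 19, 29} — 6 values for 6 variables — and 19 appears only in W's list, so W = 19.
T, U, V between them cover only {5, 16, 29} — a naked triple. Remove those values from Q, S.
No further eliminations apply; S can still be any of 6, 15.

6, 15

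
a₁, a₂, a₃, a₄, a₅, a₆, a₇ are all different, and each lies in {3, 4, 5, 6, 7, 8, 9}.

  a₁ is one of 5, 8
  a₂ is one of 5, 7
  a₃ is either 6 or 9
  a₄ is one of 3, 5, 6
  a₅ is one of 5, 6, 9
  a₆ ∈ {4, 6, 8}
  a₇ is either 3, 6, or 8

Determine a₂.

7

Among the 7 variables, 4 fits only a₆ (and all 7 values in {3, 4, 5, 6, 7, 8, 9} must be used), so a₆ = 4.
Among the 6 still-open variables, 7 fits only a₂ (and all 6 values in {3, 5, 6, 7, 8, 9} must be used), so a₂ = 7.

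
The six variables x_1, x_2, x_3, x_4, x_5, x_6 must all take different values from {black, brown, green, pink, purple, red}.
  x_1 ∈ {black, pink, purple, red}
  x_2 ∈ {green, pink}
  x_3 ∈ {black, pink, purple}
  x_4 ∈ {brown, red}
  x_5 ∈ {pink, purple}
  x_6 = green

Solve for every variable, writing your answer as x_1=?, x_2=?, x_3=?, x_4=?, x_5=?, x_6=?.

x_6 has just one choice, so x_6 = green. So x_2 can't be green.
x_2's domain is down to {pink}, so x_2 = pink. Strike pink from x_1, x_3, x_5.
x_5 must be purple (only option left). Remove purple from x_1, x_3.
That leaves x_3 = black. Eliminate black elsewhere: x_1.
x_1's domain is down to {red}, so x_1 = red. Remove red from x_4.
That leaves x_4 = brown.

x_1=red, x_2=pink, x_3=black, x_4=brown, x_5=purple, x_6=green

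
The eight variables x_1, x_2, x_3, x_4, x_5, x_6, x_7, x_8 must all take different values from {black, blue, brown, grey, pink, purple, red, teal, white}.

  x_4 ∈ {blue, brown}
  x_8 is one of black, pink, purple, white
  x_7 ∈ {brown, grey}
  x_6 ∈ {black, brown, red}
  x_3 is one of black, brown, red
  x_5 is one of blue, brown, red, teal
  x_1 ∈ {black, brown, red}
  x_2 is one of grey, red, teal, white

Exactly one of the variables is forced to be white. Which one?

x_1, x_3, x_6 between them cover only {black, brown, red} — a naked triple. Remove those values from x_2, x_4, x_5, x_7, x_8.
x_4's domain is down to {blue}, so x_4 = blue. So x_5 can't be blue.
x_5's domain is down to {teal}, so x_5 = teal. Eliminate teal elsewhere: x_2.
x_7 has just one choice, so x_7 = grey. So x_2 can't be grey.
So white goes to x_2.

x_2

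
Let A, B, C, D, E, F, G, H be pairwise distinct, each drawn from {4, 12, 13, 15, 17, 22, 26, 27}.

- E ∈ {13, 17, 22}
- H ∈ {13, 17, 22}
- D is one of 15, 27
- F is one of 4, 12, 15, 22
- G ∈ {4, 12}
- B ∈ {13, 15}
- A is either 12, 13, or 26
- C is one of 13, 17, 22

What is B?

15

The 8 variables together cover exactly {4, 12, 13, 15, 17, 22, 26, 27} — 8 values for 8 variables — and 26 appears only in A's list, so A = 26.
The 7 still-open variables together cover exactly {4, 12, 13, 15, 17, 22, 27} — 7 values for 7 variables — and 27 appears only in D's list, so D = 27.
The 3 variables C, E, H are confined to {13, 17, 22}, which locks those values in; drop them from B, F.
So B = 15.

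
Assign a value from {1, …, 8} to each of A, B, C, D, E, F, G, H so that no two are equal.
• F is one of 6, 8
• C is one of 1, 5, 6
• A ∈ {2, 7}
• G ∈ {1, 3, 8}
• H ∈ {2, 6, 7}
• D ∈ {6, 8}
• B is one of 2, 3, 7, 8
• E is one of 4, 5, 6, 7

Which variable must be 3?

B

The 8 variables together cover exactly {1, 2, 3, 4, 5, 6, 7, 8} — 8 values for 8 variables — and 4 appears only in E's list, so E = 4.
The 7 still-open variables draw from only 7 values {1, 2, 3, 5, 6, 7, 8}, so each is used; only C can be 5, hence C = 5.
Among the 6 still-open variables, 1 fits only G (and all 6 values in {1, 2, 3, 6, 7, 8} must be used), so G = 1.
The 5 still-open variables together cover exactly {2, 3, 6, 7, 8} — 5 values for 5 variables — and 3 appears only in B's list, so B = 3.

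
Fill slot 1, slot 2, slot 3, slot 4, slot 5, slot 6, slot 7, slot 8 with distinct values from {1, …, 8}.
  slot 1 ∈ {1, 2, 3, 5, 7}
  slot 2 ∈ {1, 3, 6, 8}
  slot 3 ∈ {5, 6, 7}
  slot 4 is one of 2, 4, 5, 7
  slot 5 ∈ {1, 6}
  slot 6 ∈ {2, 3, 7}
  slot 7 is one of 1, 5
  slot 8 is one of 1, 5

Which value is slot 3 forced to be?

7

The 8 variables draw from only 8 values {1, 2, 3, 4, 5, 6, 7, 8}, so each is used; only slot 4 can be 4, hence slot 4 = 4.
Among the 7 still-open variables, 8 fits only slot 2 (and all 7 values in {1, 2, 3, 5, 6, 7, 8} must be used), so slot 2 = 8.
slot 7 and slot 8 share exactly the 2 values {1, 5}; by pigeonhole those values go to them, so strike 1, 5 from slot 1, slot 3, slot 5.
slot 5 has just one choice, so slot 5 = 6. Eliminate 6 elsewhere: slot 3.
So slot 3 = 7.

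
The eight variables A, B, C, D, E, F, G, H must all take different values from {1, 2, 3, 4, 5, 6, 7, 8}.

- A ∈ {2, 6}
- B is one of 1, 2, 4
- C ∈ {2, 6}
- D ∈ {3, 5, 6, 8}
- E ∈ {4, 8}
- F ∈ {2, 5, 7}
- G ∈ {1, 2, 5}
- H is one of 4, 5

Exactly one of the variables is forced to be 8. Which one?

The 8 variables together cover exactly {1, 2, 3, 4, 5, 6, 7, 8} — 8 values for 8 variables — and 3 appears only in D's list, so D = 3.
The 7 still-open variables draw from only 7 values {1, 2, 4, 5, 6, 7, 8}, so each is used; only F can be 7, hence F = 7.
The 6 still-open variables together cover exactly {1, 2, 4, 5, 6, 8} — 6 values for 6 variables — and 8 appears only in E's list, so E = 8.

E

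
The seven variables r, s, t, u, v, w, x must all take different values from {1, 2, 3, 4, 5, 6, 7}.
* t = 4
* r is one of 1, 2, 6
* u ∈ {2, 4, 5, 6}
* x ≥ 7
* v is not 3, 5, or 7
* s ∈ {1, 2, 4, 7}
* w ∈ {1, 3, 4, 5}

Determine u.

t's domain is down to {4}, so t = 4. Remove 4 from s, u, v, w.
x has just one choice, so x = 7. Strike 7 from s.
The 5 still-open variables draw from only 5 values {1, 2, 3, 5, 6}, so each is used; only w can be 3, hence w = 3.
Among the 4 still-open variables, 5 fits only u (and all 4 values in {1, 2, 5, 6} must be used), so u = 5.

5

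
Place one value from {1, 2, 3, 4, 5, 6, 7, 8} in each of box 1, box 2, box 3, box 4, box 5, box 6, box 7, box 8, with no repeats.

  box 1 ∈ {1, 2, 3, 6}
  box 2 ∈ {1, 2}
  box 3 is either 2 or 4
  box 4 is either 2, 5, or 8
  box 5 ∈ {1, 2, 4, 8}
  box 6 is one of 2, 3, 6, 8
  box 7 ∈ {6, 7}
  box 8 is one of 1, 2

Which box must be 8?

box 5

The 8 variables together cover exactly {1, 2, 3, 4, 5, 6, 7, 8} — 8 values for 8 variables — and 5 appears only in box 4's list, so box 4 = 5.
The 7 still-open variables draw from only 7 values {1, 2, 3, 4, 6, 7, 8}, so each is used; only box 7 can be 7, hence box 7 = 7.
box 2 and box 8 share exactly the 2 values {1, 2}; by pigeonhole those values go to them, so strike 1, 2 from box 1, box 3, box 5, box 6.
That leaves box 3 = 4. Remove 4 from box 5.
So 8 goes to box 5.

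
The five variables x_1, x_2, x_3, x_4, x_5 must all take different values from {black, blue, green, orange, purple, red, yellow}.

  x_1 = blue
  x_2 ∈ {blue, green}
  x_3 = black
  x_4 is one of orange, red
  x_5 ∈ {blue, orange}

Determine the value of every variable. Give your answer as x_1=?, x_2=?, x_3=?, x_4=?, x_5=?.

x_1=blue, x_2=green, x_3=black, x_4=red, x_5=orange

x_1 has just one choice, so x_1 = blue. So x_2, x_5 can't be blue.
x_2 must be green (only option left).
x_3 has just one choice, so x_3 = black.
x_5 must be orange (only option left). Remove orange from x_4.
x_4's domain is down to {red}, so x_4 = red.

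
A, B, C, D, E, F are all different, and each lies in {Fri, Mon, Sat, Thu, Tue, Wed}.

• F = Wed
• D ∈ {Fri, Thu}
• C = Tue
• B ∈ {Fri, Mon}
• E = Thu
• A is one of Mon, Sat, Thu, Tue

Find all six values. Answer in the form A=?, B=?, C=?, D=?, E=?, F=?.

A=Sat, B=Mon, C=Tue, D=Fri, E=Thu, F=Wed

C must be Tue (only option left). Remove Tue from A.
E must be Thu (only option left). Remove Thu from A, D.
F must be Wed (only option left).
D's domain is down to {Fri}, so D = Fri. Remove Fri from B.
B's domain is down to {Mon}, so B = Mon. Eliminate Mon elsewhere: A.
A's domain is down to {Sat}, so A = Sat.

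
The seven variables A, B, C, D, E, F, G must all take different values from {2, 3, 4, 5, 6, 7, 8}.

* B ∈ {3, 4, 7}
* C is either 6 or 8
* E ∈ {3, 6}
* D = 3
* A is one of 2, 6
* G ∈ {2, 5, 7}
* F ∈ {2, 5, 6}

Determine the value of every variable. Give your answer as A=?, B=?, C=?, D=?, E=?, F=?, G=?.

D has just one choice, so D = 3. Eliminate 3 elsewhere: B, E.
E must be 6 (only option left). Remove 6 from A, C, F.
A's domain is down to {2}, so A = 2. So F, G can't be 2.
C has just one choice, so C = 8.
F has just one choice, so F = 5. So G can't be 5.
G's domain is down to {7}, so G = 7. Remove 7 from B.
B has just one choice, so B = 4.

A=2, B=4, C=8, D=3, E=6, F=5, G=7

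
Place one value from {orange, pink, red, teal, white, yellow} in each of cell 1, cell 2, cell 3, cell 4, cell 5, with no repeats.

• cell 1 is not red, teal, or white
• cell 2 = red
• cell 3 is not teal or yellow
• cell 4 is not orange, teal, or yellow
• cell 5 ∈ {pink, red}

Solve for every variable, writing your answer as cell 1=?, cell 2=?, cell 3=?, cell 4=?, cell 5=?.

cell 2 has just one choice, so cell 2 = red. So cell 3, cell 4, cell 5 can't be red.
cell 5 must be pink (only option left). So cell 1, cell 3, cell 4 can't be pink.
That leaves cell 4 = white. Strike white from cell 3.
cell 3 has just one choice, so cell 3 = orange. So cell 1 can't be orange.
cell 1 has just one choice, so cell 1 = yellow.

cell 1=yellow, cell 2=red, cell 3=orange, cell 4=white, cell 5=pink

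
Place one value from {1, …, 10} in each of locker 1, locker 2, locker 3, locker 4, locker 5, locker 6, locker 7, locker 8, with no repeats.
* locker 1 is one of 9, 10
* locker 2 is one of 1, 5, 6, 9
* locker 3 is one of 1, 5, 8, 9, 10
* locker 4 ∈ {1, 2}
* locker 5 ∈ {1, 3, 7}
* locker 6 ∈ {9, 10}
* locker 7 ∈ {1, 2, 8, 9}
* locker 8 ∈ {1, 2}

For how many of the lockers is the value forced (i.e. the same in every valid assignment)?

3

locker 1 and locker 6 between them cover only {9, 10} — a naked pair. Remove those values from locker 2, locker 3, locker 7.
locker 4 and locker 8 between them cover only {1, 2} — a naked pair. Remove those values from locker 2, locker 3, locker 5, locker 7.
locker 7 must be 8 (only option left). Remove 8 from locker 3.
locker 3 has just one choice, so locker 3 = 5. Remove 5 from locker 2.
locker 2's domain is down to {6}, so locker 2 = 6.
Determined: locker 2=6, locker 3=5, locker 7=8. The other lockers each still have more than one consistent value. That makes 3.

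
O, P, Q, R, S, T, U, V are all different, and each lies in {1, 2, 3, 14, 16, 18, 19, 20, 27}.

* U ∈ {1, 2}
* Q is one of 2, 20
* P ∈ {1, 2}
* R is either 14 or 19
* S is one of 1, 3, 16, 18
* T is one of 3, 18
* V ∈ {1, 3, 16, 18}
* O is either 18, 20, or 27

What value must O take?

27

The 2 variables P and U are confined to {1, 2}, which locks those values in; drop them from Q, S, V.
That leaves Q = 20. Remove 20 from O.
S, T, V share exactly the 3 values {3, 16, 18}; by pigeonhole those values go to them, so strike 3, 16, 18 from O.
So O = 27.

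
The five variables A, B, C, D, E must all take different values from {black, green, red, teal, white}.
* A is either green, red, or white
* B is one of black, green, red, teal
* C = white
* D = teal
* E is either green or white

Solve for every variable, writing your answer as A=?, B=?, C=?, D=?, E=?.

A=red, B=black, C=white, D=teal, E=green

C's domain is down to {white}, so C = white. Remove white from A, E.
That leaves D = teal. Remove teal from B.
E has just one choice, so E = green. Remove green from A, B.
A's domain is down to {red}, so A = red. Eliminate red elsewhere: B.
B's domain is down to {black}, so B = black.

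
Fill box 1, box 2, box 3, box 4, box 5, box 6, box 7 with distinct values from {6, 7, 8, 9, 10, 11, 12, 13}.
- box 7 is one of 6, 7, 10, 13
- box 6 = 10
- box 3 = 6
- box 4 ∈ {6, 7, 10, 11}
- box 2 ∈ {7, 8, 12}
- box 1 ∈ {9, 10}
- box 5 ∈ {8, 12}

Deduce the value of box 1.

box 3 must be 6 (only option left). So box 4, box 7 can't be 6.
box 6 must be 10 (only option left). Eliminate 10 elsewhere: box 1, box 4, box 7.
So box 1 = 9.

9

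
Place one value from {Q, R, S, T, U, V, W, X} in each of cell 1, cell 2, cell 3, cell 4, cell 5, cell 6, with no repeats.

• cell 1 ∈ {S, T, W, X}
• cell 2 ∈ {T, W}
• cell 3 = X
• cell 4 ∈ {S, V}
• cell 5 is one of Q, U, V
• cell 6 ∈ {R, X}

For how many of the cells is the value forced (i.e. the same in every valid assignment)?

2

cell 3 has just one choice, so cell 3 = X. Eliminate X elsewhere: cell 1, cell 6.
That leaves cell 6 = R.
Determined: cell 3=X, cell 6=R. The other cells each still have more than one consistent value. That makes 2.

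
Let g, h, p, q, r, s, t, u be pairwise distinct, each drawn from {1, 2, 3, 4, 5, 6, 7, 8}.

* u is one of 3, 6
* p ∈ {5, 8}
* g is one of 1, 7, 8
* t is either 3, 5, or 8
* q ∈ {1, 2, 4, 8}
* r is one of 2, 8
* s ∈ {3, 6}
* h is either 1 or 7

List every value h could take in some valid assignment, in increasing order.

1, 7

Among the 8 variables, 4 fits only q (and all 8 values in {1, 2, 3, 4, 5, 6, 7, 8} must be used), so q = 4.
The 7 still-open variables together cover exactly {1, 2, 3, 5, 6, 7, 8} — 7 values for 7 variables — and 2 appears only in r's list, so r = 2.
s and u between them cover only {3, 6} — a naked pair. Remove those values from t.
p and t between them cover only {5, 8} — a naked pair. Remove those values from g.
No further eliminations apply; h can still be any of 1, 7.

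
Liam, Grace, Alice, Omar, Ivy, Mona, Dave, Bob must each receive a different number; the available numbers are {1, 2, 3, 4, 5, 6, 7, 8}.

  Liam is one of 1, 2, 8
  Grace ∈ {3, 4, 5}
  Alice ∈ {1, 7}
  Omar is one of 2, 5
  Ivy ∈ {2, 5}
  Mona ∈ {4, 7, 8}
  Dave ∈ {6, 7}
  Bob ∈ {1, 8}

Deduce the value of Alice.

7

The 8 variables draw from only 8 values {1, 2, 3, 4, 5, 6, 7, 8}, so each is used; only Grace can be 3, hence Grace = 3.
The 7 still-open variables together cover exactly {1, 2, 4, 5, 6, 7, 8} — 7 values for 7 variables — and 4 appears only in Mona's list, so Mona = 4.
Among the 6 still-open variables, 6 fits only Dave (and all 6 values in {1, 2, 5, 6, 7, 8} must be used), so Dave = 6.
The 5 still-open variables together cover exactly {1, 2, 5, 7, 8} — 5 values for 5 variables — and 7 appears only in Alice's list, so Alice = 7.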